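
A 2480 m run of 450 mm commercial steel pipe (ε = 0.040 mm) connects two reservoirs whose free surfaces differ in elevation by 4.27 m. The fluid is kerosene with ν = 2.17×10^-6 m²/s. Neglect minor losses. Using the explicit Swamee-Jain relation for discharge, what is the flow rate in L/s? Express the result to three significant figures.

Q ≈ 153 L/s

Swamee-Jain (Type II): Q = -0.965·√(gD⁵h_f/L)·ln[ε/(3.7D) + √(3.17ν²L/(gD³h_f))]
√(gD⁵h_f/L) = √(9.81·0.450⁵·4.27/2480) = 0.01765
ε/(3.7D) = 2.40×10^-5; √(3.17ν²L/(gD³h_f)) = 9.85×10^-5
Q = -0.965·0.01765·ln(1.225×10^-4) = 0.1535 m³/s
Check: V = 0.965 m/s, Re = 2.00×10^5, f = 0.01630, h_f = 4.26 m ≈ 4.27 m ✓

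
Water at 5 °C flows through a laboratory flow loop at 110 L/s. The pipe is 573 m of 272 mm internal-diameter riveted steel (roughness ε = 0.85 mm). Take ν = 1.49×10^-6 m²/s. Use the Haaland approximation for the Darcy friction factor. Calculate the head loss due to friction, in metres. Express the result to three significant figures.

V = 4Q/(πD²) = 4·0.110/(π·0.272²) = 1.893 m/s
Re = VD/ν = 1.893·0.272/1.49×10^-6 = 3.46×10^5 → turbulent
ε/D = 0.85/272 = 0.00312
Haaland: f = 0.02686
h_f = f(L/D)V²/(2g) = 0.02686·(573/0.272)·1.893²/(2·9.81) = 10.34 m

h_f ≈ 10.3 m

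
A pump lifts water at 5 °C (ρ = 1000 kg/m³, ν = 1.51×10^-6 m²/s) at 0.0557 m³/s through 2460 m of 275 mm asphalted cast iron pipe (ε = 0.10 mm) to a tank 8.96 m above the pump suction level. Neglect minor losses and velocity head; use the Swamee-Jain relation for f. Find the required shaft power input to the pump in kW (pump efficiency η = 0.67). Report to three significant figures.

P_shaft ≈ 13.4 kW

V = 4Q/(πD²) = 0.9378 m/s; Re = 1.71×10^5; ε/D = 3.64×10^-4; f = 0.01849
h_f = f(L/D)V²/2g = 7.414 m
Total head H = z + h_f = 8.96 + 7.414 = 16.37 m
P_hyd = ρgQH = 1000·9.81·0.0557·16.37 = 8.947 kW
P_shaft = P_hyd/η = 8.947/0.67 = 13.35 kW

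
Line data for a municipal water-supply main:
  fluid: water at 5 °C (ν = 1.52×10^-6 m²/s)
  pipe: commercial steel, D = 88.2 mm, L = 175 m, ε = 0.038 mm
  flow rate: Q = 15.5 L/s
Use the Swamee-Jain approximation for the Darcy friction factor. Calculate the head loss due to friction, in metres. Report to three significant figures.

V = 4Q/(πD²) = 4·0.0155/(π·0.0882²) = 2.537 m/s
Re = VD/ν = 2.537·0.0882/1.52×10^-6 = 1.47×10^5 → turbulent
ε/D = 0.038/88.2 = 4.31×10^-4
Swamee-Jain: f = 0.01917
h_f = f(L/D)V²/(2g) = 0.01917·(175/0.0882)·2.537²/(2·9.81) = 12.47 m

h_f ≈ 12.5 m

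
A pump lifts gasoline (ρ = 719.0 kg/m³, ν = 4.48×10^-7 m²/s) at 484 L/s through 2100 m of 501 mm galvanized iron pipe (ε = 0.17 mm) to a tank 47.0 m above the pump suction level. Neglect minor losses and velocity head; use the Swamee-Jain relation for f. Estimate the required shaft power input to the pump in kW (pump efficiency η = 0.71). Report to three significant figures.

V = 4Q/(πD²) = 2.455 m/s; Re = 2.75×10^6; ε/D = 3.39×10^-4; f = 0.01566
h_f = f(L/D)V²/2g = 20.16 m
Total head H = z + h_f = 47.0 + 20.16 = 67.16 m
P_hyd = ρgQH = 719.0·9.81·0.484·67.16 = 229.3 kW
P_shaft = P_hyd/η = 229.3/0.71 = 322.9 kW

P_shaft ≈ 323 kW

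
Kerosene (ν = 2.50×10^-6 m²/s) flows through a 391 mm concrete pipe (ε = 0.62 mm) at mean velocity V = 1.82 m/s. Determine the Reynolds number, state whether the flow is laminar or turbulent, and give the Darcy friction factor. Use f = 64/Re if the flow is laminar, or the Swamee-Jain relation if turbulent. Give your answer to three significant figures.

Re = VD/ν = 1.820·0.391/2.50×10^-6 = 2.85×10^5
Re > 4000 → turbulent; ε/D = 0.00159
Swamee-Jain: f = 0.02293

Re ≈ 2.85×10^5; turbulent; f ≈ 0.0229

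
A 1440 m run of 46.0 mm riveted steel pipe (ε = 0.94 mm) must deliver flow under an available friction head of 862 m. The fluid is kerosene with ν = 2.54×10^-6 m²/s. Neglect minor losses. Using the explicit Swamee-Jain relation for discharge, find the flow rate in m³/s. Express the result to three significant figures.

Swamee-Jain (Type II): Q = -0.965·√(gD⁵h_f/L)·ln[ε/(3.7D) + √(3.17ν²L/(gD³h_f))]
√(gD⁵h_f/L) = √(9.81·0.0460⁵·862/1440) = 0.001100
ε/(3.7D) = 0.00552; √(3.17ν²L/(gD³h_f)) = 1.89×10^-4
Q = -0.965·0.001100·ln(0.005712) = 0.005482 m³/s
Check: V = 3.30 m/s, Re = 5.97×10^4, f = 0.05002, h_f = 868 m ≈ 862 m ✓

Q ≈ 0.00548 m³/s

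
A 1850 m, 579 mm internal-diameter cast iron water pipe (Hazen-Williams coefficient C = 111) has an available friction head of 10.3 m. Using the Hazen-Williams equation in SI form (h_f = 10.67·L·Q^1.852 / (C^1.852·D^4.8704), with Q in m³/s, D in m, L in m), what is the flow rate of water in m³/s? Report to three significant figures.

Q ≈ 0.445 m³/s

Rearranging: Q = [h_f·C^1.852·D^4.8704 / (10.67·L)]^(1/1.852)
Q = [10.3·111^1.852·0.579^4.8704 / (10.67·1850)]^0.540 = 0.4455 m³/s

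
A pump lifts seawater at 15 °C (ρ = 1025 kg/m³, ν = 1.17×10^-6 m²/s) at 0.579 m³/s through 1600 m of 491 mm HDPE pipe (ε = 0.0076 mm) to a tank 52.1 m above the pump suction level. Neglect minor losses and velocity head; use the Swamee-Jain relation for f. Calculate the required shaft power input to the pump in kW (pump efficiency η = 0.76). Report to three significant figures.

V = 4Q/(πD²) = 3.058 m/s; Re = 1.28×10^6; ε/D = 1.55×10^-5; f = 0.01157
h_f = f(L/D)V²/2g = 17.96 m
Total head H = z + h_f = 52.1 + 17.96 = 70.06 m
P_hyd = ρgQH = 1025·9.81·0.579·70.06 = 407.9 kW
P_shaft = P_hyd/η = 407.9/0.76 = 536.7 kW

P_shaft ≈ 537 kW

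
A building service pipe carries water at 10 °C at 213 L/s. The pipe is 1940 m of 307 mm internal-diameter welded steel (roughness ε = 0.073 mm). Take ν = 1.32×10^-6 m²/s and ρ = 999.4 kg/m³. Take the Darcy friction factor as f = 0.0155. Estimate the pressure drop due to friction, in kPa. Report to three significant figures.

Δp ≈ 405 kPa

V = 4Q/(πD²) = 4·0.213/(π·0.307²) = 2.877 m/s
h_f = f(L/D)V²/(2g) = 0.01550·(1940/0.307)·2.877²/(2·9.81) = 41.34 m
Δp = ρg·h_f = 999.4·9.81·41.34 = 405.3 kPa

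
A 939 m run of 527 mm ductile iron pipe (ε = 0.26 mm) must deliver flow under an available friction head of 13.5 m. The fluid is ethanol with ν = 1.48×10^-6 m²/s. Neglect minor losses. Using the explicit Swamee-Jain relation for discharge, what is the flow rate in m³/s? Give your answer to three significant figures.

Q ≈ 0.643 m³/s

Swamee-Jain (Type II): Q = -0.965·√(gD⁵h_f/L)·ln[ε/(3.7D) + √(3.17ν²L/(gD³h_f))]
√(gD⁵h_f/L) = √(9.81·0.527⁵·13.5/939) = 0.07572
ε/(3.7D) = 1.33×10^-4; √(3.17ν²L/(gD³h_f)) = 1.83×10^-5
Q = -0.965·0.07572·ln(1.517×10^-4) = 0.6425 m³/s
Check: V = 2.95 m/s, Re = 1.05×10^6, f = 0.01723, h_f = 13.6 m ≈ 13.5 m ✓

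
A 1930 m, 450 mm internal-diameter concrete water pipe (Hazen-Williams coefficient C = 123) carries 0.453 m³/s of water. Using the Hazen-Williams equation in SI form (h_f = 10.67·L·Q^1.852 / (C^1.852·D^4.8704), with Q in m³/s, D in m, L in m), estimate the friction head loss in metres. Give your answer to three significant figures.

h_f ≈ 31.3 m

h_f = 10.67·1930·0.453^1.852 / (123^1.852·0.450^4.8704) = 31.28 m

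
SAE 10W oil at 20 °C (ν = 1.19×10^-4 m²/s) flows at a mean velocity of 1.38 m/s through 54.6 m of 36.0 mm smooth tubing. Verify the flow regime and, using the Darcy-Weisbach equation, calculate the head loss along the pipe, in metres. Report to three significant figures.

Re = VD/ν = 1.38·0.03600/1.19×10^-4 = 417 → laminar (Re < 2300)
f = 64/Re = 0.1533
h_f = f(L/D)V²/(2g) = 0.1533·(54.6/0.03600)·1.38²/(2·9.81) = 22.57 m

h_f ≈ 22.6 m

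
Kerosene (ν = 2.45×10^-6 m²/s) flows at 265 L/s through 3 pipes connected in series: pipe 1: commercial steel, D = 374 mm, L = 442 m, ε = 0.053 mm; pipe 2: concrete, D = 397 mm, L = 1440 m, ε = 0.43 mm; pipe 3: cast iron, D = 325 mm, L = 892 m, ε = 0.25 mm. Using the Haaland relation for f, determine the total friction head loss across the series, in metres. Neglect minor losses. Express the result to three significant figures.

Pipe 1: V = 2.412 m/s, Re = 3.68×10^5, ε/D = 1.42×10^-4, f = 0.01521, h_1 = f(L/D)V²/2g = 5.330 m
Pipe 2: V = 2.141 m/s, Re = 3.47×10^5, ε/D = 0.00108, f = 0.02076, h_2 = f(L/D)V²/2g = 17.59 m
Pipe 3: V = 3.194 m/s, Re = 4.24×10^5, ε/D = 7.69×10^-4, f = 0.01921, h_3 = f(L/D)V²/2g = 27.42 m
Series → Q common, losses add: H = Σh = 50.34 m

H ≈ 50.3 m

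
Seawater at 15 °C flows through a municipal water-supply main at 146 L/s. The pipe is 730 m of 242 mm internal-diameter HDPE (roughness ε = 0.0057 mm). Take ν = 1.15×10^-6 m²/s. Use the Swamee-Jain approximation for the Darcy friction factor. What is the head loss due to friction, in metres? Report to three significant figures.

V = 4Q/(πD²) = 4·0.146/(π·0.242²) = 3.174 m/s
Re = VD/ν = 3.174·0.242/1.15×10^-6 = 6.68×10^5 → turbulent
ε/D = 0.0057/242 = 2.36×10^-5
Swamee-Jain: f = 0.01288
h_f = f(L/D)V²/(2g) = 0.01288·(730/0.242)·3.174²/(2·9.81) = 19.95 m

h_f ≈ 19.9 m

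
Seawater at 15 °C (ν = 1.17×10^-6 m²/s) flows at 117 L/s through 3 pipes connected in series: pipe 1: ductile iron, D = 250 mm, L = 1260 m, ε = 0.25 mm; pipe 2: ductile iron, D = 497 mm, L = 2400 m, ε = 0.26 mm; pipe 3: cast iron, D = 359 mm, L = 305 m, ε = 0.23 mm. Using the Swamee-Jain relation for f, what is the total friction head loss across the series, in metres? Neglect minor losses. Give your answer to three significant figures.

H ≈ 32.5 m

Pipe 1: V = 2.384 m/s, Re = 5.09×10^5, ε/D = 0.00100, f = 0.02034, h_1 = f(L/D)V²/2g = 29.69 m
Pipe 2: V = 0.6031 m/s, Re = 2.56×10^5, ε/D = 5.23×10^-4, f = 0.01867, h_2 = f(L/D)V²/2g = 1.672 m
Pipe 3: V = 1.156 m/s, Re = 3.55×10^5, ε/D = 6.41×10^-4, f = 0.01891, h_3 = f(L/D)V²/2g = 1.094 m
Series → Q common, losses add: H = Σh = 32.45 m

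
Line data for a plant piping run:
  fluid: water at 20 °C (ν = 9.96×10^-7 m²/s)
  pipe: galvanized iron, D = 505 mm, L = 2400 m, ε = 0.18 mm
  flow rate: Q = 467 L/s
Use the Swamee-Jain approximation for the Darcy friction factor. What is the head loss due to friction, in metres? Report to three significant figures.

h_f ≈ 21.3 m

V = 4Q/(πD²) = 4·0.467/(π·0.505²) = 2.332 m/s
Re = VD/ν = 2.332·0.505/9.96×10^-7 = 1.18×10^6 → turbulent
ε/D = 0.18/505 = 3.56×10^-4
Swamee-Jain: f = 0.01614
h_f = f(L/D)V²/(2g) = 0.01614·(2400/0.505)·2.332²/(2·9.81) = 21.25 m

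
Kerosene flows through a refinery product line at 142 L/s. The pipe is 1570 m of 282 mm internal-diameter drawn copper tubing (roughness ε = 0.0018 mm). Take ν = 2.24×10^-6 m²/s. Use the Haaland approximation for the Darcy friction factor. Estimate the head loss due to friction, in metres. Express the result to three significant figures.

V = 4Q/(πD²) = 4·0.142/(π·0.282²) = 2.274 m/s
Re = VD/ν = 2.274·0.282/2.24×10^-6 = 2.86×10^5 → turbulent
ε/D = 0.0018/282 = 6.38×10^-6
Haaland: f = 0.01452
h_f = f(L/D)V²/(2g) = 0.01452·(1570/0.282)·2.274²/(2·9.81) = 21.29 m

h_f ≈ 21.3 m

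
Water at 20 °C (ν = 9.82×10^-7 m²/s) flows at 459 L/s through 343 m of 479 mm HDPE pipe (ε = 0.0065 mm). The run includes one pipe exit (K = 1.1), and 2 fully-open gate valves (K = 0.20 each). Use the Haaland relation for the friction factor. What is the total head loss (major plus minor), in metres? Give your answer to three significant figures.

H_L ≈ 3.21 m

V = 4Q/(πD²) = 2.547 m/s; V²/2g = 0.3307 m
Re = 1.24×10^6, ε/D = 1.36×10^-5 → f = 0.01147 (Haaland)
Major: h_f = f(L/D)·V²/2g = 0.01147·716.1·0.3307 = 2.715 m
Minor: ΣK = 1.50; h_m = ΣK·V²/2g = 0.4960 m
Total H_L = 2.715 + 0.4960 = 3.211 m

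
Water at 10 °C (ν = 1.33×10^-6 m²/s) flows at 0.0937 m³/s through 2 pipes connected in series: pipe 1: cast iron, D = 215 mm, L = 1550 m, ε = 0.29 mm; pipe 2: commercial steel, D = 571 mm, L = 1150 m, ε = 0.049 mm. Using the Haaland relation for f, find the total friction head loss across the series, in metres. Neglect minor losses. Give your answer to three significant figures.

Pipe 1: V = 2.581 m/s, Re = 4.17×10^5, ε/D = 0.00135, f = 0.02170, h_1 = f(L/D)V²/2g = 53.10 m
Pipe 2: V = 0.3659 m/s, Re = 1.57×10^5, ε/D = 8.58×10^-5, f = 0.01676, h_2 = f(L/D)V²/2g = 0.2303 m
Series → Q common, losses add: H = Σh = 53.33 m

H ≈ 53.3 m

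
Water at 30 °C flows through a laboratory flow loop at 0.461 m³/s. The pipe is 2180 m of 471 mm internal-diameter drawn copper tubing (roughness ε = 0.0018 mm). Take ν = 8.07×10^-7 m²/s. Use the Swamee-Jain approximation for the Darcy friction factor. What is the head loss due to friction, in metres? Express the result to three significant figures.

h_f ≈ 18.0 m

V = 4Q/(πD²) = 4·0.461/(π·0.471²) = 2.646 m/s
Re = VD/ν = 2.646·0.471/8.07×10^-7 = 1.54×10^6 → turbulent
ε/D = 0.0018/471 = 3.82×10^-6
Swamee-Jain: f = 0.01093
h_f = f(L/D)V²/(2g) = 0.01093·(2180/0.471)·2.646²/(2·9.81) = 18.05 m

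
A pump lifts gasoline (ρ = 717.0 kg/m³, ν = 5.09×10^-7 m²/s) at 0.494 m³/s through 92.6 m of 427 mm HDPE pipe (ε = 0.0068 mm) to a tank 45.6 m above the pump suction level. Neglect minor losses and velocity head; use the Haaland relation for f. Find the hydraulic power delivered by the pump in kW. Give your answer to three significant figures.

V = 4Q/(πD²) = 3.450 m/s; Re = 2.89×10^6; ε/D = 1.59×10^-5; f = 0.01036
h_f = f(L/D)V²/2g = 1.363 m
Total head H = z + h_f = 45.6 + 1.363 = 46.96 m
P_hyd = ρgQH = 717.0·9.81·0.494·46.96 = 163.2 kW

P_hyd ≈ 163 kW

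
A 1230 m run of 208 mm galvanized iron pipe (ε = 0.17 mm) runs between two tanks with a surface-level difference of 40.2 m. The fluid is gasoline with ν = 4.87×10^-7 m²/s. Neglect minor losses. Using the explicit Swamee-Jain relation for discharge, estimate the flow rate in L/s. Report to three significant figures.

Q ≈ 90.0 L/s

Swamee-Jain (Type II): Q = -0.965·√(gD⁵h_f/L)·ln[ε/(3.7D) + √(3.17ν²L/(gD³h_f))]
√(gD⁵h_f/L) = √(9.81·0.208⁵·40.2/1230) = 0.01117
ε/(3.7D) = 2.21×10^-4; √(3.17ν²L/(gD³h_f)) = 1.61×10^-5
Q = -0.965·0.01117·ln(2.370×10^-4) = 0.09000 m³/s
Check: V = 2.65 m/s, Re = 1.13×10^6, f = 0.01911, h_f = 40.4 m ≈ 40.2 m ✓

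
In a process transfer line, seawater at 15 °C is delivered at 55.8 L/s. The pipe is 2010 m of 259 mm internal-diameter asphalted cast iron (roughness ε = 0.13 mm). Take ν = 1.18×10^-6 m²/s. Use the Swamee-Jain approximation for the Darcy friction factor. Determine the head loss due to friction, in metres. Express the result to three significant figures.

V = 4Q/(πD²) = 4·0.0558/(π·0.259²) = 1.059 m/s
Re = VD/ν = 1.059·0.259/1.18×10^-6 = 2.32×10^5 → turbulent
ε/D = 0.13/259 = 5.02×10^-4
Swamee-Jain: f = 0.01870
h_f = f(L/D)V²/(2g) = 0.01870·(2010/0.259)·1.059²/(2·9.81) = 8.297 m

h_f ≈ 8.30 m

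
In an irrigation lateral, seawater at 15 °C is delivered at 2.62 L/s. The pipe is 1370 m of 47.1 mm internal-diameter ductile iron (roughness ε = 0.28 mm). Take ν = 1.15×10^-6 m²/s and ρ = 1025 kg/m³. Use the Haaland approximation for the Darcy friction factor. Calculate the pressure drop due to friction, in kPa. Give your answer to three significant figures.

V = 4Q/(πD²) = 4·0.00262/(π·0.0471²) = 1.504 m/s
Re = VD/ν = 1.504·0.0471/1.15×10^-6 = 6.16×10^4 → turbulent
ε/D = 0.28/47.1 = 0.00594
Haaland: f = 0.03331
h_f = f(L/D)V²/(2g) = 0.03331·(1370/0.0471)·1.504²/(2·9.81) = 111.7 m
Δp = ρg·h_f = 1025·9.81·111.7 = 1123 kPa

Δp ≈ 1120 kPa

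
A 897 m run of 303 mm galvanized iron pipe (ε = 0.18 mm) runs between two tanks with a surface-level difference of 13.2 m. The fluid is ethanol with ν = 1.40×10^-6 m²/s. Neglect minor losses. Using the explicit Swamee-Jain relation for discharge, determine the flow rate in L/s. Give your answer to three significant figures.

Swamee-Jain (Type II): Q = -0.965·√(gD⁵h_f/L)·ln[ε/(3.7D) + √(3.17ν²L/(gD³h_f))]
√(gD⁵h_f/L) = √(9.81·0.303⁵·13.2/897) = 0.01920
ε/(3.7D) = 1.61×10^-4; √(3.17ν²L/(gD³h_f)) = 3.93×10^-5
Q = -0.965·0.01920·ln(1.999×10^-4) = 0.1578 m³/s
Check: V = 2.19 m/s, Re = 4.74×10^5, f = 0.01838, h_f = 13.3 m ≈ 13.2 m ✓

Q ≈ 158 L/s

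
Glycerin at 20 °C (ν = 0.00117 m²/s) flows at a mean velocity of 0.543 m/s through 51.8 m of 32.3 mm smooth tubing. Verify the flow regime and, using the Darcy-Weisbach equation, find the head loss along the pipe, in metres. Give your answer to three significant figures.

h_f ≈ 103 m

Re = VD/ν = 0.543·0.03230/0.00117 = 15.0 → laminar (Re < 2300)
f = 64/Re = 4.269
h_f = f(L/D)V²/(2g) = 4.269·(51.8/0.03230)·0.543²/(2·9.81) = 102.9 m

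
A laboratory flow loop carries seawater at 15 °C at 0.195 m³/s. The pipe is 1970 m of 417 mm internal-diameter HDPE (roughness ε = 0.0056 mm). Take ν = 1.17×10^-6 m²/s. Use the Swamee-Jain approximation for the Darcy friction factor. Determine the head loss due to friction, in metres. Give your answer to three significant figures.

V = 4Q/(πD²) = 4·0.195/(π·0.417²) = 1.428 m/s
Re = VD/ν = 1.428·0.417/1.17×10^-6 = 5.09×10^5 → turbulent
ε/D = 0.0056/417 = 1.34×10^-5
Swamee-Jain: f = 0.01327
h_f = f(L/D)V²/(2g) = 0.01327·(1970/0.417)·1.428²/(2·9.81) = 6.512 m

h_f ≈ 6.51 m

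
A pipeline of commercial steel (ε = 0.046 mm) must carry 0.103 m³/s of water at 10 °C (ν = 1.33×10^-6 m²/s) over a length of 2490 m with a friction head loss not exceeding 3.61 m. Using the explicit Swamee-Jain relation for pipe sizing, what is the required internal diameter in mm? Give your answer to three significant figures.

D ≈ 400 mm

Swamee-Jain (Type III): D = 0.66·[ε^1.25·(LQ²/(gh_f))^4.75 + ν·Q^9.4·(L/(gh_f))^5.2]^0.04
LQ²/(gh_f) = 0.7459; L/(gh_f) = 70.31
Term 1 = ε^1.25·(…)^4.75 = 9.41×10^-7; Term 2 = ν·Q^9.4·(…)^5.2 = 2.81×10^-6
D = 0.66·(9.41×10^-7 + 2.81×10^-6)^0.04 = 0.4004 m = 400 mm
Check: V = 0.818 m/s, Re = 2.46×10^5, f = 0.01601, h_f = 3.39 m ≈ 3.61 m ✓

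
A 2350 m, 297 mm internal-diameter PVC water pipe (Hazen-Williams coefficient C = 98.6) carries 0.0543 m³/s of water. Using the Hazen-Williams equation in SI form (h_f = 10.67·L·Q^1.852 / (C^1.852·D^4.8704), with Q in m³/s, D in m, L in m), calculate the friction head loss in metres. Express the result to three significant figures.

h_f = 10.67·2350·0.0543^1.852 / (98.6^1.852·0.297^4.8704) = 8.537 m

h_f ≈ 8.54 m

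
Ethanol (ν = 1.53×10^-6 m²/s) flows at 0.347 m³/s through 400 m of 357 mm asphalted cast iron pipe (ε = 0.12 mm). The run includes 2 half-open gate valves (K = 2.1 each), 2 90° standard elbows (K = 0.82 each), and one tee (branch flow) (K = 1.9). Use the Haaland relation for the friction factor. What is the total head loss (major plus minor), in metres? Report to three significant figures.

H_L ≈ 15.8 m

V = 4Q/(πD²) = 3.467 m/s; V²/2g = 0.6125 m
Re = 8.09×10^5, ε/D = 3.36×10^-4 → f = 0.01605 (Haaland)
Major: h_f = f(L/D)·V²/2g = 0.01605·1120·0.6125 = 11.01 m
Minor: ΣK = 7.74; h_m = ΣK·V²/2g = 4.741 m
Total H_L = 11.01 + 4.741 = 15.75 m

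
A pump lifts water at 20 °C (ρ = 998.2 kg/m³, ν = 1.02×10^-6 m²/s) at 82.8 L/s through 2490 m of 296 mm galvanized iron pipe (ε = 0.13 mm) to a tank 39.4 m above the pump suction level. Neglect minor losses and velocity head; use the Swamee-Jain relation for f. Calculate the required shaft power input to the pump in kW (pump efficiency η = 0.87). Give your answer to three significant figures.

V = 4Q/(πD²) = 1.203 m/s; Re = 3.49×10^5; ε/D = 4.39×10^-4; f = 0.01777
h_f = f(L/D)V²/2g = 11.03 m
Total head H = z + h_f = 39.4 + 11.03 = 50.43 m
P_hyd = ρgQH = 998.2·9.81·0.0828·50.43 = 40.89 kW
P_shaft = P_hyd/η = 40.89/0.87 = 47.00 kW

P_shaft ≈ 47.0 kW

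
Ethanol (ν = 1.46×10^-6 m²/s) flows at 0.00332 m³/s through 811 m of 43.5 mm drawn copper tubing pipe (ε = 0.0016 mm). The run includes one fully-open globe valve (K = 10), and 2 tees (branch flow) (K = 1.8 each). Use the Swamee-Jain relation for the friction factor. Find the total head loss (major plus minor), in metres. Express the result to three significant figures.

H_L ≈ 96.7 m

V = 4Q/(πD²) = 2.234 m/s; V²/2g = 0.2544 m
Re = 6.66×10^4, ε/D = 3.68×10^-5 → f = 0.01966 (Swamee-Jain)
Major: h_f = f(L/D)·V²/2g = 0.01966·18644·0.2544 = 93.24 m
Minor: ΣK = 13.6; h_m = ΣK·V²/2g = 3.459 m
Total H_L = 93.24 + 3.459 = 96.70 m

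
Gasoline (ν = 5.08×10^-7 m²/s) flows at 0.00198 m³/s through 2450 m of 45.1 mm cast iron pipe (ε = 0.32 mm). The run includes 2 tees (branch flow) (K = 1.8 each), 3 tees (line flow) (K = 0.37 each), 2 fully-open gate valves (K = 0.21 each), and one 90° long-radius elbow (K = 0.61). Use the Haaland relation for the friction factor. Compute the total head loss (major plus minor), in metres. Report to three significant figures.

V = 4Q/(πD²) = 1.239 m/s; V²/2g = 0.07830 m
Re = 1.10×10^5, ε/D = 0.00710 → f = 0.03455 (Haaland)
Major: h_f = f(L/D)·V²/2g = 0.03455·54324·0.07830 = 147.0 m
Minor: ΣK = 5.74; h_m = ΣK·V²/2g = 0.4494 m
Total H_L = 147.0 + 0.4494 = 147.4 m

H_L ≈ 147 m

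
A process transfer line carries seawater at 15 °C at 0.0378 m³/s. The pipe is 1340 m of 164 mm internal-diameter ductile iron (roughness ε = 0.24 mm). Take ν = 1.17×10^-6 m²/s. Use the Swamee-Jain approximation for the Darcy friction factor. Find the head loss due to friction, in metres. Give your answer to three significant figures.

h_f ≈ 30.2 m

V = 4Q/(πD²) = 4·0.0378/(π·0.164²) = 1.789 m/s
Re = VD/ν = 1.789·0.164/1.17×10^-6 = 2.51×10^5 → turbulent
ε/D = 0.24/164 = 0.00146
Swamee-Jain: f = 0.02263
h_f = f(L/D)V²/(2g) = 0.02263·(1340/0.164)·1.789²/(2·9.81) = 30.18 m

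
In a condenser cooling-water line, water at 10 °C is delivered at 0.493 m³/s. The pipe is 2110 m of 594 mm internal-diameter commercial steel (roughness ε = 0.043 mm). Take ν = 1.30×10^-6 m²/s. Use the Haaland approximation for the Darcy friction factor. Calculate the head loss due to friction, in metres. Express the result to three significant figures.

V = 4Q/(πD²) = 4·0.493/(π·0.594²) = 1.779 m/s
Re = VD/ν = 1.779·0.594/1.30×10^-6 = 8.13×10^5 → turbulent
ε/D = 0.043/594 = 7.24×10^-5
Haaland: f = 0.01317
h_f = f(L/D)V²/(2g) = 0.01317·(2110/0.594)·1.779²/(2·9.81) = 7.547 m

h_f ≈ 7.55 m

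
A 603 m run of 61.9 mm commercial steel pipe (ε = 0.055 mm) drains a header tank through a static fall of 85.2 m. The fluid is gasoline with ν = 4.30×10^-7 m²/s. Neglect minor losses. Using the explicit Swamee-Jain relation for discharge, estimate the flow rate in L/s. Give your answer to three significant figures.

Q ≈ 8.85 L/s

Swamee-Jain (Type II): Q = -0.965·√(gD⁵h_f/L)·ln[ε/(3.7D) + √(3.17ν²L/(gD³h_f))]
√(gD⁵h_f/L) = √(9.81·0.0619⁵·85.2/603) = 0.001122
ε/(3.7D) = 2.40×10^-4; √(3.17ν²L/(gD³h_f)) = 4.22×10^-5
Q = -0.965·0.001122·ln(2.824×10^-4) = 0.008851 m³/s
Check: V = 2.94 m/s, Re = 4.23×10^5, f = 0.01997, h_f = 85.8 m ≈ 85.2 m ✓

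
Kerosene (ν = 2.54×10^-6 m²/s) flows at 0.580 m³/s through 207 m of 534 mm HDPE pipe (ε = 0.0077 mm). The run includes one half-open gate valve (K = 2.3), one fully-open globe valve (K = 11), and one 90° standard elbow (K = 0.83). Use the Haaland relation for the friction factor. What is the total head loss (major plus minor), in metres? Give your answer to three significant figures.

V = 4Q/(πD²) = 2.590 m/s; V²/2g = 0.3418 m
Re = 5.44×10^5, ε/D = 1.44×10^-5 → f = 0.01304 (Haaland)
Major: h_f = f(L/D)·V²/2g = 0.01304·387.6·0.3418 = 1.728 m
Minor: ΣK = 14.1; h_m = ΣK·V²/2g = 4.830 m
Total H_L = 1.728 + 4.830 = 6.558 m

H_L ≈ 6.56 m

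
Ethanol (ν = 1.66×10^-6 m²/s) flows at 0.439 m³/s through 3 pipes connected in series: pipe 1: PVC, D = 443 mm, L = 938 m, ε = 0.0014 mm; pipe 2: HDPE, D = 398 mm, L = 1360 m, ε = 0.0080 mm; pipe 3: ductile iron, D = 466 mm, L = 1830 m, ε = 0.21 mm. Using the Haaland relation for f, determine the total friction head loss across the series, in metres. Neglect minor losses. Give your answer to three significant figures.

H ≈ 59.8 m

Pipe 1: V = 2.848 m/s, Re = 7.60×10^5, ε/D = 3.16×10^-6, f = 0.01218, h_1 = f(L/D)V²/2g = 10.67 m
Pipe 2: V = 3.529 m/s, Re = 8.46×10^5, ε/D = 2.01×10^-5, f = 0.01226, h_2 = f(L/D)V²/2g = 26.58 m
Pipe 3: V = 2.574 m/s, Re = 7.23×10^5, ε/D = 4.51×10^-4, f = 0.01699, h_3 = f(L/D)V²/2g = 22.54 m
Series → Q common, losses add: H = Σh = 59.78 m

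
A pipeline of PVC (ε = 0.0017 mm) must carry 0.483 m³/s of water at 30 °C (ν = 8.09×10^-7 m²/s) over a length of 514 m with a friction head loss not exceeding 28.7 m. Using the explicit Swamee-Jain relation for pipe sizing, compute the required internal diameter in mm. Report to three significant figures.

D ≈ 325 mm

Swamee-Jain (Type III): D = 0.66·[ε^1.25·(LQ²/(gh_f))^4.75 + ν·Q^9.4·(L/(gh_f))^5.2]^0.04
LQ²/(gh_f) = 0.4259; L/(gh_f) = 1.826
Term 1 = ε^1.25·(…)^4.75 = 1.06×10^-9; Term 2 = ν·Q^9.4·(…)^5.2 = 1.98×10^-8
D = 0.66·(1.06×10^-9 + 1.98×10^-8)^0.04 = 0.3253 m = 325 mm
Check: V = 5.81 m/s, Re = 2.34×10^6, f = 0.01033, h_f = 28.1 m ≈ 28.7 m ✓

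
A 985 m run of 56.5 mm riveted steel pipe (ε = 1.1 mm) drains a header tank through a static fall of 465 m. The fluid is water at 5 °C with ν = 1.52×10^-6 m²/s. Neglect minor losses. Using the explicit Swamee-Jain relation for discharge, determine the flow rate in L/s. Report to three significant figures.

Q ≈ 8.24 L/s

Swamee-Jain (Type II): Q = -0.965·√(gD⁵h_f/L)·ln[ε/(3.7D) + √(3.17ν²L/(gD³h_f))]
√(gD⁵h_f/L) = √(9.81·0.0565⁵·465/985) = 0.001633
ε/(3.7D) = 0.00526; √(3.17ν²L/(gD³h_f)) = 9.36×10^-5
Q = -0.965·0.001633·ln(0.005356) = 0.008241 m³/s
Check: V = 3.29 m/s, Re = 1.22×10^5, f = 0.04867, h_f = 467 m ≈ 465 m ✓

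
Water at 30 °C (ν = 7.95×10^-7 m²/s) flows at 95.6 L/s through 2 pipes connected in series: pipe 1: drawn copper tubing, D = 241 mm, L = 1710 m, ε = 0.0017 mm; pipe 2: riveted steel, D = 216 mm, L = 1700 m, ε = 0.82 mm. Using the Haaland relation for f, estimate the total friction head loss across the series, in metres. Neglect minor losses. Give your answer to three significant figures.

Pipe 1: V = 2.096 m/s, Re = 6.35×10^5, ε/D = 7.05×10^-6, f = 0.01261, h_1 = f(L/D)V²/2g = 20.04 m
Pipe 2: V = 2.609 m/s, Re = 7.09×10^5, ε/D = 0.00380, f = 0.02819, h_2 = f(L/D)V²/2g = 76.97 m
Series → Q common, losses add: H = Σh = 97.00 m

H ≈ 97.0 m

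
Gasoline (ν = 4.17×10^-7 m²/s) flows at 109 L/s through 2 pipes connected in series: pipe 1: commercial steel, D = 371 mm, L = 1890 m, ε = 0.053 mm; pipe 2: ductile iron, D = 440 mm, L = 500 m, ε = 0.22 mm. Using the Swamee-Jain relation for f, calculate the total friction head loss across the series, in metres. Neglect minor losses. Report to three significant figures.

Pipe 1: V = 1.008 m/s, Re = 8.97×10^5, ε/D = 1.43×10^-4, f = 0.01421, h_1 = f(L/D)V²/2g = 3.750 m
Pipe 2: V = 0.7169 m/s, Re = 7.56×10^5, ε/D = 5.00×10^-4, f = 0.01746, h_2 = f(L/D)V²/2g = 0.5197 m
Series → Q common, losses add: H = Σh = 4.270 m

H ≈ 4.27 m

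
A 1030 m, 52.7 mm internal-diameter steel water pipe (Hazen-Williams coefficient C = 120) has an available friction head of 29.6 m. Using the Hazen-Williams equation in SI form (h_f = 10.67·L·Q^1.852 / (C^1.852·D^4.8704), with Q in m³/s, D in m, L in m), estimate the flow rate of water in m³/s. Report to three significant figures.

Q ≈ 0.00214 m³/s

Rearranging: Q = [h_f·C^1.852·D^4.8704 / (10.67·L)]^(1/1.852)
Q = [29.6·120^1.852·0.0527^4.8704 / (10.67·1030)]^0.540 = 0.002139 m³/s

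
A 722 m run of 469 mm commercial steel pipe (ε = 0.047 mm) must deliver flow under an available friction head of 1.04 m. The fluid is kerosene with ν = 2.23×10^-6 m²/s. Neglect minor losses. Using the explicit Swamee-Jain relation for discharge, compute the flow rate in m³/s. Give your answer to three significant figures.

Q ≈ 0.154 m³/s

Swamee-Jain (Type II): Q = -0.965·√(gD⁵h_f/L)·ln[ε/(3.7D) + √(3.17ν²L/(gD³h_f))]
√(gD⁵h_f/L) = √(9.81·0.469⁵·1.04/722) = 0.01791
ε/(3.7D) = 2.71×10^-5; √(3.17ν²L/(gD³h_f)) = 1.04×10^-4
Q = -0.965·0.01791·ln(1.311×10^-4) = 0.1545 m³/s
Check: V = 0.894 m/s, Re = 1.88×10^5, f = 0.01655, h_f = 1.04 m ≈ 1.04 m ✓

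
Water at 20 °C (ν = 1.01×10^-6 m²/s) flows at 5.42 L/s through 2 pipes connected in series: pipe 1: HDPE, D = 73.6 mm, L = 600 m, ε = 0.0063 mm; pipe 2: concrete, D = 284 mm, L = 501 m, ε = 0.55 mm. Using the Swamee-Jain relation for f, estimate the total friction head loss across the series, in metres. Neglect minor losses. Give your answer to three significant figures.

Pipe 1: V = 1.274 m/s, Re = 9.28×10^4, ε/D = 8.56×10^-5, f = 0.01863, h_1 = f(L/D)V²/2g = 12.56 m
Pipe 2: V = 0.08556 m/s, Re = 2.41×10^4, ε/D = 0.00194, f = 0.02914, h_2 = f(L/D)V²/2g = 0.01918 m
Series → Q common, losses add: H = Σh = 12.58 m

H ≈ 12.6 m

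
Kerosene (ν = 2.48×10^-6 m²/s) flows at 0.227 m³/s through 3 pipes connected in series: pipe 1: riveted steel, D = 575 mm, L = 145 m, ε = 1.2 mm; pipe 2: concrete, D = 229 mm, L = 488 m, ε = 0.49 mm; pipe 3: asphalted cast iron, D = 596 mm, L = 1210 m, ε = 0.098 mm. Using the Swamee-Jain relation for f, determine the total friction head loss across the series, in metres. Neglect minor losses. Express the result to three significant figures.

H ≈ 81.6 m

Pipe 1: V = 0.8742 m/s, Re = 2.03×10^5, ε/D = 0.00209, f = 0.02472, h_1 = f(L/D)V²/2g = 0.2428 m
Pipe 2: V = 5.511 m/s, Re = 5.09×10^5, ε/D = 0.00214, f = 0.02430, h_2 = f(L/D)V²/2g = 80.18 m
Pipe 3: V = 0.8137 m/s, Re = 1.96×10^5, ε/D = 1.64×10^-4, f = 0.01693, h_3 = f(L/D)V²/2g = 1.160 m
Series → Q common, losses add: H = Σh = 81.58 m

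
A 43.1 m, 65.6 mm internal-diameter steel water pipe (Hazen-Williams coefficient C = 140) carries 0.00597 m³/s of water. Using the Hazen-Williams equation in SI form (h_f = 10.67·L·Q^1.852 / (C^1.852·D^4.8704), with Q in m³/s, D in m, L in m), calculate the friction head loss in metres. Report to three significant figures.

h_f ≈ 2.14 m

h_f = 10.67·43.1·0.00597^1.852 / (140^1.852·0.0656^4.8704) = 2.144 m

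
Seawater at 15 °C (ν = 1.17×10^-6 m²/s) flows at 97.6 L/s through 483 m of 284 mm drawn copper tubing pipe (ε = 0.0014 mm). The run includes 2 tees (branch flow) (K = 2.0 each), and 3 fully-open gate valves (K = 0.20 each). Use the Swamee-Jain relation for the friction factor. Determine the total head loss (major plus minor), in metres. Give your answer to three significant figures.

V = 4Q/(πD²) = 1.541 m/s; V²/2g = 0.1210 m
Re = 3.74×10^5, ε/D = 4.93×10^-6 → f = 0.01386 (Swamee-Jain)
Major: h_f = f(L/D)·V²/2g = 0.01386·1701·0.1210 = 2.853 m
Minor: ΣK = 4.60; h_m = ΣK·V²/2g = 0.5566 m
Total H_L = 2.853 + 0.5566 = 3.409 m

H_L ≈ 3.41 m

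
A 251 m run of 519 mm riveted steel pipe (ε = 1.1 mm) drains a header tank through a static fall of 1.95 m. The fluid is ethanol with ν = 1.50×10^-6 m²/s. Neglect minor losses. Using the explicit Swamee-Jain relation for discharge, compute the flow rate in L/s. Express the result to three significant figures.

Swamee-Jain (Type II): Q = -0.965·√(gD⁵h_f/L)·ln[ε/(3.7D) + √(3.17ν²L/(gD³h_f))]
√(gD⁵h_f/L) = √(9.81·0.519⁵·1.95/251) = 0.05357
ε/(3.7D) = 5.73×10^-4; √(3.17ν²L/(gD³h_f)) = 2.59×10^-5
Q = -0.965·0.05357·ln(5.987×10^-4) = 0.3836 m³/s
Check: V = 1.81 m/s, Re = 6.27×10^5, f = 0.02417, h_f = 1.96 m ≈ 1.95 m ✓

Q ≈ 384 L/s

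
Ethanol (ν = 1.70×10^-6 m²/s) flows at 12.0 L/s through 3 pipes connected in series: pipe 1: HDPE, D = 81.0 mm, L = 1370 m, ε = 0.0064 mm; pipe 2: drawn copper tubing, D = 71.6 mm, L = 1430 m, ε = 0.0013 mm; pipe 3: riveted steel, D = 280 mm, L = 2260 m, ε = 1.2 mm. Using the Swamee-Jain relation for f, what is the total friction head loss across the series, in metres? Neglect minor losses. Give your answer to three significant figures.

H ≈ 240 m

Pipe 1: V = 2.329 m/s, Re = 1.11×10^5, ε/D = 7.90×10^-5, f = 0.01798, h_1 = f(L/D)V²/2g = 84.05 m
Pipe 2: V = 2.980 m/s, Re = 1.26×10^5, ε/D = 1.82×10^-5, f = 0.01717, h_2 = f(L/D)V²/2g = 155.2 m
Pipe 3: V = 0.1949 m/s, Re = 3.21×10^4, ε/D = 0.00429, f = 0.03237, h_3 = f(L/D)V²/2g = 0.5057 m
Series → Q common, losses add: H = Σh = 239.8 m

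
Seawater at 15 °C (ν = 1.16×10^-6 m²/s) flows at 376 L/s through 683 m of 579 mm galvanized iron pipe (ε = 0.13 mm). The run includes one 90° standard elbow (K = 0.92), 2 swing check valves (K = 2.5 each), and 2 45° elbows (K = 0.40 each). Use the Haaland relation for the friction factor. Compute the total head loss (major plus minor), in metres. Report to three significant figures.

H_L ≈ 2.55 m

V = 4Q/(πD²) = 1.428 m/s; V²/2g = 0.1039 m
Re = 7.13×10^5, ε/D = 2.25×10^-4 → f = 0.01514 (Haaland)
Major: h_f = f(L/D)·V²/2g = 0.01514·1180·0.1039 = 1.856 m
Minor: ΣK = 6.72; h_m = ΣK·V²/2g = 0.6985 m
Total H_L = 1.856 + 0.6985 = 2.555 m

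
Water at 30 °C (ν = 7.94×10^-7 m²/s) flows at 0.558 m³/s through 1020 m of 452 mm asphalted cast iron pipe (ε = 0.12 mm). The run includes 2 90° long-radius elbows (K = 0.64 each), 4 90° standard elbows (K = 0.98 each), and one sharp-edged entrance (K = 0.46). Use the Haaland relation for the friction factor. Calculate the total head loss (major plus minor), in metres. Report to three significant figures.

V = 4Q/(πD²) = 3.478 m/s; V²/2g = 0.6164 m
Re = 1.98×10^6, ε/D = 2.65×10^-4 → f = 0.01495 (Haaland)
Major: h_f = f(L/D)·V²/2g = 0.01495·2257·0.6164 = 20.79 m
Minor: ΣK = 5.66; h_m = ΣK·V²/2g = 3.489 m
Total H_L = 20.79 + 3.489 = 24.28 m

H_L ≈ 24.3 m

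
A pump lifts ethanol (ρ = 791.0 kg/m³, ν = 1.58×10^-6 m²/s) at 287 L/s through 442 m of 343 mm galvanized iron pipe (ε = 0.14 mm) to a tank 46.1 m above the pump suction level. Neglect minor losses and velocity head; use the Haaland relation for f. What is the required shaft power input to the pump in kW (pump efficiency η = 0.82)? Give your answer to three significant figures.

P_shaft ≈ 154 kW

V = 4Q/(πD²) = 3.106 m/s; Re = 6.74×10^5; ε/D = 4.08×10^-4; f = 0.01673
h_f = f(L/D)V²/2g = 10.60 m
Total head H = z + h_f = 46.1 + 10.60 = 56.70 m
P_hyd = ρgQH = 791.0·9.81·0.287·56.70 = 126.3 kW
P_shaft = P_hyd/η = 126.3/0.82 = 154.0 kW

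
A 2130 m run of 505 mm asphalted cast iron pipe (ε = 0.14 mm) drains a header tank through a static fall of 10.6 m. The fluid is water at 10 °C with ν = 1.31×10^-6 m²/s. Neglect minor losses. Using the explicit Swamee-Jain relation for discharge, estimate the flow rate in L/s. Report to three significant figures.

Q ≈ 354 L/s

Swamee-Jain (Type II): Q = -0.965·√(gD⁵h_f/L)·ln[ε/(3.7D) + √(3.17ν²L/(gD³h_f))]
√(gD⁵h_f/L) = √(9.81·0.505⁵·10.6/2130) = 0.04004
ε/(3.7D) = 7.49×10^-5; √(3.17ν²L/(gD³h_f)) = 2.94×10^-5
Q = -0.965·0.04004·ln(1.043×10^-4) = 0.3543 m³/s
Check: V = 1.77 m/s, Re = 6.82×10^5, f = 0.01586, h_f = 10.7 m ≈ 10.6 m ✓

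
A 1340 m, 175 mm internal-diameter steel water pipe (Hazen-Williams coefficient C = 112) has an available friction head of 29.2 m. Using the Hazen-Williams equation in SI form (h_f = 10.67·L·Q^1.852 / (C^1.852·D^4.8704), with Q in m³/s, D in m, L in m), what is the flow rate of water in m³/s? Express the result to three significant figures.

Q ≈ 0.0404 m³/s

Rearranging: Q = [h_f·C^1.852·D^4.8704 / (10.67·L)]^(1/1.852)
Q = [29.2·112^1.852·0.175^4.8704 / (10.67·1340)]^0.540 = 0.04038 m³/s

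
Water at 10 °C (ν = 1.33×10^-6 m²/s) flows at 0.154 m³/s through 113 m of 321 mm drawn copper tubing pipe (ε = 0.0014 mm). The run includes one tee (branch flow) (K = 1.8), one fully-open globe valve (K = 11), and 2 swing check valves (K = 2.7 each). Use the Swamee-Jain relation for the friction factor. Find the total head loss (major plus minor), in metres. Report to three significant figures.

V = 4Q/(πD²) = 1.903 m/s; V²/2g = 0.1846 m
Re = 4.59×10^5, ε/D = 4.36×10^-6 → f = 0.01336 (Swamee-Jain)
Major: h_f = f(L/D)·V²/2g = 0.01336·352.0·0.1846 = 0.8679 m
Minor: ΣK = 18.2; h_m = ΣK·V²/2g = 3.359 m
Total H_L = 0.8679 + 3.359 = 4.227 m

H_L ≈ 4.23 m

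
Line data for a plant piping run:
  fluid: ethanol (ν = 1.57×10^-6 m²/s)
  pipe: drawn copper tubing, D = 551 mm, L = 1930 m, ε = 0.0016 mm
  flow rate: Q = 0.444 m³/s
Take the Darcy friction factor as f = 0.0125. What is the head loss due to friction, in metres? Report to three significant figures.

V = 4Q/(πD²) = 4·0.444/(π·0.551²) = 1.862 m/s
h_f = f(L/D)V²/(2g) = 0.01250·(1930/0.551)·1.862²/(2·9.81) = 7.737 m

h_f ≈ 7.74 m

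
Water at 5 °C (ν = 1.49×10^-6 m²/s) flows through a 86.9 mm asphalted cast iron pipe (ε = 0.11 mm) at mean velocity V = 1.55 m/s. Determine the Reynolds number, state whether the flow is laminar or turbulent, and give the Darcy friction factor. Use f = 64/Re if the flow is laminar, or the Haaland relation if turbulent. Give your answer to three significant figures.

Re ≈ 9.04×10^4; turbulent; f ≈ 0.0230

Re = VD/ν = 1.550·0.0869/1.49×10^-6 = 9.04×10^4
Re > 4000 → turbulent; ε/D = 0.00127
Haaland: f = 0.02303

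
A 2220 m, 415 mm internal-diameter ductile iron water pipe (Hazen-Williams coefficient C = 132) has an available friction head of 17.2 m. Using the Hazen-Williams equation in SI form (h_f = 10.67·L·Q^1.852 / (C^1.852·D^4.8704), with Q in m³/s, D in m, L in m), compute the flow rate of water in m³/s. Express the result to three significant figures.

Q ≈ 0.264 m³/s

Rearranging: Q = [h_f·C^1.852·D^4.8704 / (10.67·L)]^(1/1.852)
Q = [17.2·132^1.852·0.415^4.8704 / (10.67·2220)]^0.540 = 0.2638 m³/s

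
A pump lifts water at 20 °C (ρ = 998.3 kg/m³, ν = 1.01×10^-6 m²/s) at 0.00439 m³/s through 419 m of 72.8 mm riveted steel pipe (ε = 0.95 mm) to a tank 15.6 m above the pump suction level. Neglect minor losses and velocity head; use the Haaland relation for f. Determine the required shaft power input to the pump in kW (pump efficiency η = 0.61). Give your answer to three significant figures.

V = 4Q/(πD²) = 1.055 m/s; Re = 7.60×10^4; ε/D = 0.0130; f = 0.04227
h_f = f(L/D)V²/2g = 13.79 m
Total head H = z + h_f = 15.6 + 13.79 = 29.39 m
P_hyd = ρgQH = 998.3·9.81·0.00439·29.39 = 1.264 kW
P_shaft = P_hyd/η = 1.264/0.61 = 2.072 kW

P_shaft ≈ 2.07 kW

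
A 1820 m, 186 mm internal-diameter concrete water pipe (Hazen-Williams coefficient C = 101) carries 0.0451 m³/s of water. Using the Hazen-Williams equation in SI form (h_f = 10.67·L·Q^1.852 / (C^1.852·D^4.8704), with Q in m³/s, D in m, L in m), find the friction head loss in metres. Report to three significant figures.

h_f ≈ 43.8 m

h_f = 10.67·1820·0.0451^1.852 / (101^1.852·0.186^4.8704) = 43.81 m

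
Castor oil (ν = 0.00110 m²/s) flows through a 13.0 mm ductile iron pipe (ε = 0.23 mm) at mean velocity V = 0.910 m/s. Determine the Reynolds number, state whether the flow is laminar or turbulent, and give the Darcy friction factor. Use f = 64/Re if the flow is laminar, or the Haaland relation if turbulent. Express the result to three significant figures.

Re ≈ 10.8; laminar; f = 64/Re ≈ 5.95

Re = VD/ν = 0.9100·0.0130/0.00110 = 10.8
Re < 2300 → laminar → f = 64/Re = 5.951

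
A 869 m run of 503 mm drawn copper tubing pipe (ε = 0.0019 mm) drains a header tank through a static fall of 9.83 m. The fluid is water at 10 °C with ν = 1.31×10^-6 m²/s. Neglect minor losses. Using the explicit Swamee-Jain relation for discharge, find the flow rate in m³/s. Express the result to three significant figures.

Swamee-Jain (Type II): Q = -0.965·√(gD⁵h_f/L)·ln[ε/(3.7D) + √(3.17ν²L/(gD³h_f))]
√(gD⁵h_f/L) = √(9.81·0.503⁵·9.83/869) = 0.05978
ε/(3.7D) = 1.02×10^-6; √(3.17ν²L/(gD³h_f)) = 1.96×10^-5
Q = -0.965·0.05978·ln(2.065×10^-5) = 0.6223 m³/s
Check: V = 3.13 m/s, Re = 1.20×10^6, f = 0.01136, h_f = 9.81 m ≈ 9.83 m ✓

Q ≈ 0.622 m³/s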